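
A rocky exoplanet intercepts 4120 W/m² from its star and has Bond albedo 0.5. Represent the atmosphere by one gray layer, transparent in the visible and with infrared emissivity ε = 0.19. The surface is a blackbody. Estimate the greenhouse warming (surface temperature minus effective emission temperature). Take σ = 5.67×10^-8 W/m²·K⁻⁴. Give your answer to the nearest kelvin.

At the top of the atmosphere, σT_e⁴ = S(1−α)/4 = 515.0 W/m², giving T_e = 308.7 K.
For a single slab of emissivity ε, T_s⁴ = 2T_e⁴/(2−ε); thus T_s = 308.7·(1.105)^(1/4) = 316.5 K.
T_s − T_e = 316.5 − 308.7 = 7.801 K.

8 kelvin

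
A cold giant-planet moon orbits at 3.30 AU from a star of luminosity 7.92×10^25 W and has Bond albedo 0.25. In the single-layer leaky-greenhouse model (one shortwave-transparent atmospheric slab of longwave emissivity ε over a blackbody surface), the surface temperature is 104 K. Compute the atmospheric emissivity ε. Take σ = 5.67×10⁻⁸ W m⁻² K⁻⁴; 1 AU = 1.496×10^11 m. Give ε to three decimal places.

0.538

d = 3.30 × 1.496×10^11 m = 4.937×10^11 m.
S = L/(4πd²) = 25.86 W m⁻².
First, T_e = [25.86·(1−0.25)/(4σ)]^(1/4) = 96.16 K.
Since (2−ε)/2 = (T_e/T_s)⁴ = 0.7310, ε = 0.5380.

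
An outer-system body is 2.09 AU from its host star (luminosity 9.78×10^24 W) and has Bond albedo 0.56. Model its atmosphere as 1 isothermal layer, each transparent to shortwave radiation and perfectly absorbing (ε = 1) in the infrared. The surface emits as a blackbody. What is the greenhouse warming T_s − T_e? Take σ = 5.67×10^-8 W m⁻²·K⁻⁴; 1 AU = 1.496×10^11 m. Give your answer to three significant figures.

11.9 K

Orbital distance: d = 2.09 AU = 3.127×10^11 m.
Flux at the orbit: S = L/(4πd²) = 9.78×10^24/(4π·(3.13×10^11)²) = 7.961 W m⁻².
Top-of-atmosphere balance: σT_e⁴ = S(1−α)/4 = 0.8757 W m⁻² → T_e = 62.69 K.
Surface: T_s = (2)^¼·T_e = 74.55 K.
So the greenhouse effect raises the surface by 74.55 − 62.69 = 11.86 K.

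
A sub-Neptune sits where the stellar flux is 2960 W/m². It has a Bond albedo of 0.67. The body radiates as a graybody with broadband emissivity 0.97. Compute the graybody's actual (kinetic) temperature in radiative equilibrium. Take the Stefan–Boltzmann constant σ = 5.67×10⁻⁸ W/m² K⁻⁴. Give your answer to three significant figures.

Averaging over the sphere, the absorbed flux is S(1−α)/4 = 244.2 W/m².
Equating to εσT⁴ with ε = 0.97: T = (244.2/0.97σ)^(1/4) = 258.1 K.

258 kelvin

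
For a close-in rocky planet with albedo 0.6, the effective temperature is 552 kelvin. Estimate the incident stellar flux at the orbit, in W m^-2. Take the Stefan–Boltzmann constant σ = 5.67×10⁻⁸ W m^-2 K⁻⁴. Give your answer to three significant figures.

From S(1−α)/4 = σT⁴: S = 4σT⁴/(1−α).
The emitted flux is σT⁴ = 5264 W m^-2.
So S = 4×5264/(1−0.6) = 52640 W m^-2.

52600 W m^-2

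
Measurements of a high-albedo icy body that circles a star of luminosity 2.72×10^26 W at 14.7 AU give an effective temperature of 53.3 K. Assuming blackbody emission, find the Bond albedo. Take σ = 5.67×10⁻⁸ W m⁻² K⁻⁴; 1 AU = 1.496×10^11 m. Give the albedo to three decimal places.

Orbital distance: d = 14.7 AU = 2.199×10^12 m.
Flux at the orbit: S = L/(4πd²) = 2.72×10^26/(4π·(2.20×10^12)²) = 4.476 W m⁻².
Rearranging the radiative balance, α = 1 − 4σT⁴/S.
σT⁴ = 0.4576 W m⁻², so 4σT⁴ = 1.830 W m⁻².
Hence α = 1 − 1.830/4.476 = 0.5910.

0.591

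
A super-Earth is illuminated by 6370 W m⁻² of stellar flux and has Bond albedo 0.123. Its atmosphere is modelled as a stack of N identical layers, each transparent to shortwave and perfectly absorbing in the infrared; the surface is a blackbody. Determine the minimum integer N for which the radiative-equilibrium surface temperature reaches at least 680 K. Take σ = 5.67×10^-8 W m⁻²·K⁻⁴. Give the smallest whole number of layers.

8

OLR = S(1−α)/4 = 1397 W m⁻²; the top layer radiates at T_e = 396.2 K.
T_s = (N+1)^(1/4)·T_e ≥ 680 K requires N+1 ≥ (T_s/T_e)⁴ = (680/396.2)⁴ = 8.680.
So N ≥ 7.680; the smallest integer is N = 8.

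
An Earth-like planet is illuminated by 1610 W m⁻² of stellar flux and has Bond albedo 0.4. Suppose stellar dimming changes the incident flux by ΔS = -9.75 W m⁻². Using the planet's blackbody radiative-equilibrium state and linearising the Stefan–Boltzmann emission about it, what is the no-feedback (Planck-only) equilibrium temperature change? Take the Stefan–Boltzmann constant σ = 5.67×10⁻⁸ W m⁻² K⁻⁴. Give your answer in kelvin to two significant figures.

Unperturbed T_e = [1610·(1−0.4)/(4σ)]^¼ = 255.5 K.
ΔF = Δ[S(1−α)]/4 = (1−0.4)·-9.75/4 = -1.462 W m⁻².
The Planck feedback parameter is 4σT_e³ = 3.781 W m⁻²/K.
So ΔT₀ = -1.462/3.781 = -0.387 K.

-0.39 kelvin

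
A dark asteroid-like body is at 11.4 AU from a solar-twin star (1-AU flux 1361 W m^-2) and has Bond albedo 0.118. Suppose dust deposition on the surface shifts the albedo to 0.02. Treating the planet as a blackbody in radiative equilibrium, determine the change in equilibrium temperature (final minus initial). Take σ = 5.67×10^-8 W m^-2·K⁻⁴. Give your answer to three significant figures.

By the inverse-square law, S = 1361/11.4² = 10.47 W m^-2.
Initial: T₁ = [S(1−0.118)/(4σ)]^(1/4) = 79.89 K.
Final:   T₂ = [S(1−0.02)/(4σ)]^(1/4) = 82.02 K.
ΔT = T₂ − T₁ = 2.132 K.

2.13 K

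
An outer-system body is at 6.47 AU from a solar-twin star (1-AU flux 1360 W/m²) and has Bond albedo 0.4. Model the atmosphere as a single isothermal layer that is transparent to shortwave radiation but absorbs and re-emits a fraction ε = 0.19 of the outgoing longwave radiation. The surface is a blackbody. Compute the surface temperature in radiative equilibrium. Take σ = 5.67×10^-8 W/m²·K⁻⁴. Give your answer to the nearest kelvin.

By the inverse-square law, S = 1360/6.47² = 32.49 W/m².
Effective emission temperature (TOA balance): σT_e⁴ = S(1−α)/4 = 4.873 W/m² → T_e = 96.29 K.
The surface balance (absorbed SW + ε·downward IR = σT_s⁴) with T_a⁴ = T_s⁴/2 reduces to T_s = T_e·[2/(2−ε)]^¼ = 98.72 K.

99 K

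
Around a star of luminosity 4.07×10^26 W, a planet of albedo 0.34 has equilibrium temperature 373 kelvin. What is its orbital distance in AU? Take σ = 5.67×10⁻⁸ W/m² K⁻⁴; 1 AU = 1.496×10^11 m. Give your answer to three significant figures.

0.466 AU

Required flux: S = 4σT⁴/(1−α) = 6652 W/m².
S = L/(4πd²) → d = √(L/4πS) = √(4.07×10^26/(4π·6652)) = 6.978×10^10 m = 0.4664 AU.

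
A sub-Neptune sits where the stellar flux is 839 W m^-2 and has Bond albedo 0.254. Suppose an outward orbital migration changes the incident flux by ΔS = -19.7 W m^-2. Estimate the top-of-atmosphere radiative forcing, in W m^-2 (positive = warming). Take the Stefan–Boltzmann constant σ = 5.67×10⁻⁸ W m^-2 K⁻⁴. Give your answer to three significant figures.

-3.67 W m^-2

Only a fraction (1−α) is absorbed and it's spread over 4πR², so ΔF = (1−α)ΔS/4 = -3.674 W m^-2.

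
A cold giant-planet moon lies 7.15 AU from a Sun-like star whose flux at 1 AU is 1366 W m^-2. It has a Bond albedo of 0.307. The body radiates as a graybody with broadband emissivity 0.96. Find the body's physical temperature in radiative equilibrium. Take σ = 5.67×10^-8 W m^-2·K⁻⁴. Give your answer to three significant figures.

Flux at the orbit: S = 1366/(7.15)² = 26.72 W m^-2.
The planet absorbs (1−α)S over its disc πR² and re-emits over 4πR², so the mean absorbed flux is (1−0.307)·26.72/4 = 4.629 W m^-2.
Radiative balance εσT⁴ = 4.629 gives T = [4.629/(0.96·σ)]^(1/4) = 96.03 K.

96.0 K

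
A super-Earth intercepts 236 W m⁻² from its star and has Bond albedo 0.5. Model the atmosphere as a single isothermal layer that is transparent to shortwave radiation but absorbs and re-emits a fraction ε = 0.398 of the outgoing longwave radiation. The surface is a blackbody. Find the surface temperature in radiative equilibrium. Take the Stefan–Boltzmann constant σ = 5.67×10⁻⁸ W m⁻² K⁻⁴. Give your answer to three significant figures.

The planet radiates to space at T_e = [S(1−α)/(4σ)]^(1/4) = 151.0 K.
Surface balance with a leaky layer gives σT_s⁴ = σT_e⁴·2/(2−ε), so T_s = T_e·[2/(2−0.398)]^(1/4) = 159.6 K.

160 K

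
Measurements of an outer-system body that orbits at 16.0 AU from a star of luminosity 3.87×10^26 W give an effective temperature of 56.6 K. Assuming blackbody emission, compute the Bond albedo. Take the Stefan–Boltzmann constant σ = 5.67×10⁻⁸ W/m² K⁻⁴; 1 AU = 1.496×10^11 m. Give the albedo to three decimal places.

d = 16.0 × 1.496×10^11 m = 2.394×10^12 m.
Spreading L over a sphere of radius d: S = 3.87×10^26/(4π·2.39×10^12²) = 5.375 W/m².
Rearranging the radiative balance, α = 1 − 4σT⁴/S.
4σT⁴ = 4·5.67×10⁻⁸·(56.6)⁴ = 2.328 W/m².
1−α = 2.328/5.375 = 0.4330, so α = 0.5670.

0.567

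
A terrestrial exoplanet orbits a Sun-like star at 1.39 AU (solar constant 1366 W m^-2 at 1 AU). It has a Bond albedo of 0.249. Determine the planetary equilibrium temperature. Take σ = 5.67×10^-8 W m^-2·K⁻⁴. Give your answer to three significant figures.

Irradiance scales as 1/d², so S = 1366 W m^-2 × (1/1.39)² = 707.0 W m^-2.
The planet absorbs (1−α)S over its disc πR² and re-emits over 4πR², so the mean absorbed flux is (1−0.249)·707.0/4 = 132.7 W m^-2.
In equilibrium σT⁴ equals this, so T = 220.0 K.

220 kelvin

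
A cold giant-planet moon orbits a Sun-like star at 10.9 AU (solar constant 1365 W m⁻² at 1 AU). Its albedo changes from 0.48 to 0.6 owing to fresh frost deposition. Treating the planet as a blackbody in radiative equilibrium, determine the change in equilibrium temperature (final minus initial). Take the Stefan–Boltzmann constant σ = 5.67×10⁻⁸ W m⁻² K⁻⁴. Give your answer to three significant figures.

-4.55 kelvin

Irradiance scales as 1/d², so S = 1365 W m⁻² × (1/10.9)² = 11.49 W m⁻².
Initial: T₁ = [S(1−0.48)/(4σ)]^(1/4) = 71.64 K.
Final:   T₂ = [S(1−0.6)/(4σ)]^(1/4) = 67.09 K.
Change: 67.09 − 71.64 = -4.548 K.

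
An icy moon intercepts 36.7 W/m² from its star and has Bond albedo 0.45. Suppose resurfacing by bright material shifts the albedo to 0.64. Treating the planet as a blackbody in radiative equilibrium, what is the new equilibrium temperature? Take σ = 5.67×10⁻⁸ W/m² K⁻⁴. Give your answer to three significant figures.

87.4 kelvin

With the new albedo, S(1−α₂)/4 = 3.303 W/m², so T₂ = 87.36 K.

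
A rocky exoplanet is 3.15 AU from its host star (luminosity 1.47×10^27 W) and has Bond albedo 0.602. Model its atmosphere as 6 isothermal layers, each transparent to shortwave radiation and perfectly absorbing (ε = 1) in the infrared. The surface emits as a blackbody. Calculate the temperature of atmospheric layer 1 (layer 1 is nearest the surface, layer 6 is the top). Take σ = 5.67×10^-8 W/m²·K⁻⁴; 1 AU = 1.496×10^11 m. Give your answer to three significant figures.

273 kelvin

Orbital distance: d = 3.15 AU = 4.712×10^11 m.
Flux at the orbit: S = L/(4πd²) = 1.47×10^27/(4π·(4.71×10^11)²) = 526.8 W/m².
The effective emission temperature is T_e = [S(1−α)/(4σ)]^¼ = 174.4 K.
Each opaque layer satisfies 2T_j⁴ = T_{j−1}⁴ + T_{j+1}⁴, giving T_k⁴ = (N+1−k)T_e⁴.
T_1 = (6)^(1/4)·174.4 = 272.9 K.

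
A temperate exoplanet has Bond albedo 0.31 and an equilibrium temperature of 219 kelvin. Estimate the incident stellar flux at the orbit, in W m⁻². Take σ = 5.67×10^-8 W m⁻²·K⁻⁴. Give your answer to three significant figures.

756 W m⁻²

From S(1−α)/4 = σT⁴: S = 4σT⁴/(1−α).
The emitted flux is σT⁴ = 130.4 W m⁻².
So S = 4×130.4/(1−0.31) = 756.1 W m⁻².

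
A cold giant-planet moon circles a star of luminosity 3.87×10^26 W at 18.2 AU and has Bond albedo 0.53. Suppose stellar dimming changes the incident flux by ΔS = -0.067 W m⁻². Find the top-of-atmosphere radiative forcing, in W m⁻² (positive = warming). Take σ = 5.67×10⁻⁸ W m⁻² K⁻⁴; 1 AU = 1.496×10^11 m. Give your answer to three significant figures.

-0.00787 W m⁻²

Orbital distance: d = 18.2 AU = 2.723×10^12 m.
Spreading L over a sphere of radius d: S = 3.87×10^26/(4π·2.72×10^12²) = 4.154 W m⁻².
Only a fraction (1−α) is absorbed and it's spread over 4πR², so ΔF = (1−α)ΔS/4 = -0.007872 W m⁻².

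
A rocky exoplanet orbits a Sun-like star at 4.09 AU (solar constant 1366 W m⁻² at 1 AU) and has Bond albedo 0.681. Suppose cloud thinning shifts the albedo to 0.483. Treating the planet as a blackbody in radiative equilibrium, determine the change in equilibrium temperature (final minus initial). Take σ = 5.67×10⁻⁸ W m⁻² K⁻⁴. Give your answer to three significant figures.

13.3 kelvin

By the inverse-square law, S = 1366/4.09² = 81.66 W m⁻².
Initial: T₁ = [S(1−0.681)/(4σ)]^(1/4) = 103.5 K.
Final:   T₂ = [S(1−0.483)/(4σ)]^(1/4) = 116.8 K.
ΔT = T₂ − T₁ = 13.28 K.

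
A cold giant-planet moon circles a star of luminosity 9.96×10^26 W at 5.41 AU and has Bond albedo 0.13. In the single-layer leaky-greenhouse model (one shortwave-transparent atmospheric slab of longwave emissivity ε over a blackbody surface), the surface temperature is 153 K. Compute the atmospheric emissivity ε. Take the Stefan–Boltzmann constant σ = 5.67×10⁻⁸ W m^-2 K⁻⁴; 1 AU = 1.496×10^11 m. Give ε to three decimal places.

0.306

d = 5.41 × 1.496×10^11 m = 8.093×10^11 m.
Spreading L over a sphere of radius d: S = 9.96×10^26/(4π·8.09×10^11²) = 121.0 W m^-2.
Effective temperature: T_e = [S(1−α)/(4σ)]^(1/4) = 146.8 K.
Since (2−ε)/2 = (T_e/T_s)⁴ = 0.8470, ε = 0.3059.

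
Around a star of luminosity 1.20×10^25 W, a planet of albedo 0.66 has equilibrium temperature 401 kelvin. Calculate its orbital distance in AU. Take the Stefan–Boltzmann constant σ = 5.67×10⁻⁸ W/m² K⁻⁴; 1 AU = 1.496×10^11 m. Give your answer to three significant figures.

0.0497 AU

The flux needed for this T is 4σT⁴/(1−0.66) = 17250 W/m².
From L = 4πd²S, d = √(1.20×10^25/(4π·17250)) = 7.441×10^9 m = 0.04974 AU.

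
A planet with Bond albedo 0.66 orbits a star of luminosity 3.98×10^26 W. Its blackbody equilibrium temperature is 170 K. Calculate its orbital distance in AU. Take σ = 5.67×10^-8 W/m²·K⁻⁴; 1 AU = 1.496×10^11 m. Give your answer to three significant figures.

1.59 AU

Required flux: S = 4σT⁴/(1−α) = 557.1 W/m².
S = L/(4πd²) → d = √(L/4πS) = √(3.98×10^26/(4π·557.1)) = 2.384×10^11 m = 1.594 AU.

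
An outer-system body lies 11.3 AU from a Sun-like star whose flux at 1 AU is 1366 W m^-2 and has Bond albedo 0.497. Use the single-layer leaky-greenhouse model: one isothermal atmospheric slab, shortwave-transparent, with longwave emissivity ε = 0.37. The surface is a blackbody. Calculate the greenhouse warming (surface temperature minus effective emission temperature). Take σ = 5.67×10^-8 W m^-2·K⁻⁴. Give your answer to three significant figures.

3.66 K

By the inverse-square law, S = 1366/11.3² = 10.70 W m^-2.
The planet radiates to space at T_e = [S(1−α)/(4σ)]^(1/4) = 69.79 K.
Surface balance with a leaky layer gives σT_s⁴ = σT_e⁴·2/(2−ε), so T_s = T_e·[2/(2−0.37)]^(1/4) = 73.45 K.
T_s − T_e = 73.45 − 69.79 = 3.662 K.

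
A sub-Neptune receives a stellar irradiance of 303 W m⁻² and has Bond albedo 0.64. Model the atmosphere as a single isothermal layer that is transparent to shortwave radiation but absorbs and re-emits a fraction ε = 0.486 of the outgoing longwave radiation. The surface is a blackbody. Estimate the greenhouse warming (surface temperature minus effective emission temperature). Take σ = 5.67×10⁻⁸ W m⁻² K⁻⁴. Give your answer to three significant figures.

10.7 K

Effective emission temperature (TOA balance): σT_e⁴ = S(1−α)/4 = 27.27 W m⁻² → T_e = 148.1 K.
Surface balance with a leaky layer gives σT_s⁴ = σT_e⁴·2/(2−ε), so T_s = T_e·[2/(2−0.486)]^(1/4) = 158.8 K.
The atmosphere warms the surface by 10.67 K.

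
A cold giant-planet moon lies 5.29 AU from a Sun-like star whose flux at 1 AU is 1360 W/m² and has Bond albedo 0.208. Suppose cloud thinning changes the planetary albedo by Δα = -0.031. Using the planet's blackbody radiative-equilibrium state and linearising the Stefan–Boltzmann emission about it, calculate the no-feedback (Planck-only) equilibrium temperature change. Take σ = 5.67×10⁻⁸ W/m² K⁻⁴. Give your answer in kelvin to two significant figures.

By the inverse-square law, S = 1360/5.29² = 48.60 W/m².
The baseline emission temperature is T_e = 114.1 K.
ΔF = −(S/4)Δα = −(48.60/4)×(-0.031) = 0.3766 W/m².
Planck response: λ_P = 4σT_e³ = 4·5.67×10⁻⁸·(114.1)³ = 0.3372 W/m²/K.
So ΔT₀ = 0.3766/0.3372 = 1.12 K.

1.1 kelvin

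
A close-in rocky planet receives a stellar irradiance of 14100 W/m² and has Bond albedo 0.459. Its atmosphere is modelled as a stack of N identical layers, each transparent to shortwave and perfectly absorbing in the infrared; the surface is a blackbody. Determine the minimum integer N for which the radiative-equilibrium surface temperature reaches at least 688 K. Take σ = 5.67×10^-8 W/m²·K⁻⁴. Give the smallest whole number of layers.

6

Top-of-atmosphere balance: σT_e⁴ = S(1−α)/4 = 1907 W/m² → T_e = 428.2 K.
Need (N+1)T_e⁴ ≥ T_s⁴, i.e. N+1 ≥ (688/428.2)⁴ = 6.662.
The minimum whole number is N = 6.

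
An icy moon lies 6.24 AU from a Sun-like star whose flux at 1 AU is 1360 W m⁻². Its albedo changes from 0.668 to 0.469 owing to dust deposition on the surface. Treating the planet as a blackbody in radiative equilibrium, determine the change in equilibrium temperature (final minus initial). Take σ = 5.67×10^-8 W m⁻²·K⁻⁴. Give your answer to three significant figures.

Irradiance scales as 1/d², so S = 1360 W m⁻² × (1/6.24)² = 34.93 W m⁻².
Initial: T₁ = [S(1−0.668)/(4σ)]^(1/4) = 84.56 K.
After:  T₂ = [34.93·0.531/(4σ)]^(1/4) = 95.09 K.
ΔT = T₂ − T₁ = 10.53 K.

10.5 K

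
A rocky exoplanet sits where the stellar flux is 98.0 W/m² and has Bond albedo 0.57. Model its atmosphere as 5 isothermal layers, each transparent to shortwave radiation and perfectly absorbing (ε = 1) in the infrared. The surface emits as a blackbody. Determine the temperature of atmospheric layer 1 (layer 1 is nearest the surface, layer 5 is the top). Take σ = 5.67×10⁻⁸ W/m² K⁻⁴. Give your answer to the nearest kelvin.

175 K

OLR = S(1−α)/4 = 10.54 W/m²; the top layer radiates at T_e = 116.8 K.
Each opaque layer satisfies 2T_j⁴ = T_{j−1}⁴ + T_{j+1}⁴, giving T_k⁴ = (N+1−k)T_e⁴.
T_1 = (5)^(1/4)·116.8 = 174.6 K.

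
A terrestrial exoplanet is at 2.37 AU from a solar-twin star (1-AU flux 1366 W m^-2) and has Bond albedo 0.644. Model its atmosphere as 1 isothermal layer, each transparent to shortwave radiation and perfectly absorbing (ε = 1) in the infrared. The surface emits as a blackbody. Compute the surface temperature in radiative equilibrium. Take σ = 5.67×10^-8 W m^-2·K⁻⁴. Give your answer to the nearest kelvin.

Flux at the orbit: S = 1366/(2.37)² = 243.2 W m^-2.
The effective emission temperature is T_e = [S(1−α)/(4σ)]^¼ = 139.8 K.
With N = 1 opaque layers, T_s = (N+1)^(1/4)·T_e = 2^(1/4)·139.8 = 166.2 K.

166 K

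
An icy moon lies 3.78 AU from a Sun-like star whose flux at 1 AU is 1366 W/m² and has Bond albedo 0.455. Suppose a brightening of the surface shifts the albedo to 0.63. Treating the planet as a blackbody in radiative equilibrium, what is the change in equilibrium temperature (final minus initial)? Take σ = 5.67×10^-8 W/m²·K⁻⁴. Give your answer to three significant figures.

-11.4 K

Irradiance scales as 1/d², so S = 1366 W/m² × (1/3.78)² = 95.60 W/m².
Before: T₁ = [95.60·0.545/(4σ)]^(1/4) = 123.1 K.
With α = 0.63, T₂ = 111.8 K.
Change: 111.8 − 123.1 = -11.36 K.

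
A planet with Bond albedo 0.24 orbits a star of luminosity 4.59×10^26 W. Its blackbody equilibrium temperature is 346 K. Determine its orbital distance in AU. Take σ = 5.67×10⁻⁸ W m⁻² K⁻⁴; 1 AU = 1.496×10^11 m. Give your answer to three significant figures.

Energy balance gives S = 4σT⁴/(1−α) = 4277 W m⁻².
From L = 4πd²S, d = √(4.59×10^26/(4π·4277)) = 9.241×10^10 m = 0.6177 AU.

0.618 AU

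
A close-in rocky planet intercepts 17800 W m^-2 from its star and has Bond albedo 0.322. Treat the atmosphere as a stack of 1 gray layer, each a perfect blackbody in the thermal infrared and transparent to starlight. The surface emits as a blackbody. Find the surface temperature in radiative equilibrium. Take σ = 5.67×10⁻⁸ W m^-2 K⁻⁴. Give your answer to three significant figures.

The effective emission temperature is T_e = [S(1−α)/(4σ)]^¼ = 480.3 K.
For an N-layer opaque stack, T_s⁴ = (N+1)T_e⁴, hence T_s = (2)^(1/4)×480.3 K = 571.2 K.

571 kelvin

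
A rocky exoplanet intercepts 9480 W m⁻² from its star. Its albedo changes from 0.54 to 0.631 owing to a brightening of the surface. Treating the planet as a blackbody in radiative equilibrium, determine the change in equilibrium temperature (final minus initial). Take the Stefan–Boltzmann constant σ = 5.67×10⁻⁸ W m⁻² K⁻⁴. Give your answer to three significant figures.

-20.0 K

Before: T₁ = [9480·0.46/(4σ)]^(1/4) = 372.4 K.
Final:   T₂ = [S(1−0.631)/(4σ)]^(1/4) = 352.4 K.
ΔT = T₂ − T₁ = -19.97 K.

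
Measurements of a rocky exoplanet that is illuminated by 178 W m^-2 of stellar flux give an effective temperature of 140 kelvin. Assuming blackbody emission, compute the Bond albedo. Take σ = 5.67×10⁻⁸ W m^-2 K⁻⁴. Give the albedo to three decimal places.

Energy balance: S(1−α)/4 = σT⁴, so 1−α = 4σT⁴/S.
σT⁴ = 21.78 W m^-2, so 4σT⁴ = 87.13 W m^-2.
1−α = 87.13/178.0 = 0.4895, so α = 0.5105.

0.511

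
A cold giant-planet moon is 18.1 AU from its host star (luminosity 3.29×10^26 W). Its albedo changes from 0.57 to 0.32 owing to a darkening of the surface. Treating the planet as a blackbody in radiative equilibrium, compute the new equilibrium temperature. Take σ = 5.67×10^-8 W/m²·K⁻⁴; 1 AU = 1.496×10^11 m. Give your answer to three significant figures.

Orbital distance: d = 18.1 AU = 2.708×10^12 m.
Flux at the orbit: S = L/(4πd²) = 3.29×10^26/(4π·(2.71×10^12)²) = 3.571 W/m².
New equilibrium: T₂ = [(1−0.32)·3.571/(4σ)]^(1/4) = 57.20 K.

57.2 K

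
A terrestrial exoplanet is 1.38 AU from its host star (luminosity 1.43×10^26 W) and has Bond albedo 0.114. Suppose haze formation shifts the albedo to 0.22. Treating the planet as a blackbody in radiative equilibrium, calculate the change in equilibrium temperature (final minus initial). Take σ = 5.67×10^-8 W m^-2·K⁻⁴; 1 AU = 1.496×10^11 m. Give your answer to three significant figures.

-5.63 kelvin

d = 1.38 × 1.496×10^11 m = 2.064×10^11 m.
Flux at the orbit: S = L/(4πd²) = 1.43×10^26/(4π·(2.06×10^11)²) = 267.0 W m^-2.
Initial: T₁ = [S(1−0.114)/(4σ)]^(1/4) = 179.7 K.
With α = 0.22, T₂ = 174.1 K.
Change: 174.1 − 179.7 = -5.635 K.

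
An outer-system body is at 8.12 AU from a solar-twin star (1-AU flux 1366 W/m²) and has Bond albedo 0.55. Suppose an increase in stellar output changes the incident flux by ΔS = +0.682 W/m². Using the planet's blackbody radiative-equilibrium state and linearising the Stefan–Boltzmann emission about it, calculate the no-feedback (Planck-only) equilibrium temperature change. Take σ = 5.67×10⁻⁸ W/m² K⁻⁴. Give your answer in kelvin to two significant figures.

0.66 K

Flux at the orbit: S = 1366/(8.12)² = 20.72 W/m².
Reference equilibrium: T_e = [S(1−α)/(4σ)]^(1/4) = 80.07 K.
Only a fraction (1−α) is absorbed and it's spread over 4πR², so ΔF = (1−α)ΔS/4 = 0.07673 W/m².
The Planck feedback parameter is 4σT_e³ = 0.1164 W/m²/K.
So ΔT₀ = 0.07673/0.1164 = 0.659 K.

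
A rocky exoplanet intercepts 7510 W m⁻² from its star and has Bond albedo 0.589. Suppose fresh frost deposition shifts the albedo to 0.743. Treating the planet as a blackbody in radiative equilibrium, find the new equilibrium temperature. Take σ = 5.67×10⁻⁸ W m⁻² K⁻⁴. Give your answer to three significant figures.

T₂ = [S(1−α₂)/(4σ)]^(1/4) = [7510·0.257/(4σ)]^(1/4) = 303.7 K.

304 K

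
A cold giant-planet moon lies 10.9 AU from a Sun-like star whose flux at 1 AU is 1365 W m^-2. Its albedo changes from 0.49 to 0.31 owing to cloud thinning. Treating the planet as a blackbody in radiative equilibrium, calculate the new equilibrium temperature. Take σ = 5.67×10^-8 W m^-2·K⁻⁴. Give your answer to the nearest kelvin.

Flux at the orbit: S = 1365/(10.9)² = 11.49 W m^-2.
New equilibrium: T₂ = [(1−0.31)·11.49/(4σ)]^(1/4) = 76.89 K.

77 K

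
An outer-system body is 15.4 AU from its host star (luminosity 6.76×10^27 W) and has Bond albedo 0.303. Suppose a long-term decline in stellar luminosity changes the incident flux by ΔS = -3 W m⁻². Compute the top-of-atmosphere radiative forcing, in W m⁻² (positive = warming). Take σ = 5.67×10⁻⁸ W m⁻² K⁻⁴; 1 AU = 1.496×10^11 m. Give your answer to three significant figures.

Orbital distance: d = 15.4 AU = 2.304×10^12 m.
Spreading L over a sphere of radius d: S = 6.76×10^27/(4π·2.30×10^12²) = 101.4 W m⁻².
TOA radiative forcing: ΔF = (1−α)ΔS/4 = 0.697·(-3)/4 = -0.5228 W m⁻².

-0.523 W m⁻²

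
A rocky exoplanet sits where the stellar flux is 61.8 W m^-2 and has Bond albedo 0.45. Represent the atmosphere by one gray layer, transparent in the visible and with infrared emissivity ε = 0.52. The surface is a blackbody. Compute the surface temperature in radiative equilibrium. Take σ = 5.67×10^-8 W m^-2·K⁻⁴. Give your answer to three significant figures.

Effective emission temperature (TOA balance): σT_e⁴ = S(1−α)/4 = 8.498 W m^-2 → T_e = 110.6 K.
For a single slab of emissivity ε, T_s⁴ = 2T_e⁴/(2−ε); thus T_s = 110.6·(1.351)^(1/4) = 119.3 K.

119 kelvin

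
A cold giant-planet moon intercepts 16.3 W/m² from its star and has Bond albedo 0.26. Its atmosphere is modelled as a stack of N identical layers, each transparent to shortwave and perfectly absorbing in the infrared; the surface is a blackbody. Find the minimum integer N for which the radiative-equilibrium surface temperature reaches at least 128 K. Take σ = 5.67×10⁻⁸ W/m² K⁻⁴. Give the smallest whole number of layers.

5

OLR = S(1−α)/4 = 3.016 W/m²; the top layer radiates at T_e = 85.40 K.
T_s = (N+1)^(1/4)·T_e ≥ 128 K requires N+1 ≥ (T_s/T_e)⁴ = (128/85.40)⁴ = 5.047.
Rounding up, N = 5.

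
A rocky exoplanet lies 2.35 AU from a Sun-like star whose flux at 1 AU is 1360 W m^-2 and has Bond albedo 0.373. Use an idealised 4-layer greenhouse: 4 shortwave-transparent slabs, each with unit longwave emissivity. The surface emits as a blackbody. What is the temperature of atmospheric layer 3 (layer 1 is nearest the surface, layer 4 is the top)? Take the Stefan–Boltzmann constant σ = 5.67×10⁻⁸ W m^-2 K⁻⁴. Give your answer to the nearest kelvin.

192 K

Flux at the orbit: S = 1360/(2.35)² = 246.3 W m^-2.
Top-of-atmosphere balance: σT_e⁴ = S(1−α)/4 = 38.60 W m^-2 → T_e = 161.5 K.
The net upward flux σT_e⁴ is constant between every pair of levels, so T_k⁴ = (N+1−k)T_e⁴.
T_3 = (2)^(1/4)·161.5 = 192.1 K.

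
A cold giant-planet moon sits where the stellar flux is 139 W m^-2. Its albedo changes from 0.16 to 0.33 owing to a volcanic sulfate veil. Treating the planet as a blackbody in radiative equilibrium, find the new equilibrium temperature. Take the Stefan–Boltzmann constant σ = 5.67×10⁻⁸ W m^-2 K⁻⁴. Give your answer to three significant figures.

142 K

New equilibrium: T₂ = [(1−0.33)·139.0/(4σ)]^(1/4) = 142.4 K.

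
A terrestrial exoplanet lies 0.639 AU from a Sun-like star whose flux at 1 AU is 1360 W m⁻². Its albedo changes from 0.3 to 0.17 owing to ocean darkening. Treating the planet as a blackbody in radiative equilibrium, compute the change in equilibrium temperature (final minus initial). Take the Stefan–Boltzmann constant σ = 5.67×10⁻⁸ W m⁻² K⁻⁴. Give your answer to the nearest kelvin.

Flux at the orbit: S = 1360/(0.639)² = 3331 W m⁻².
Before: T₁ = [3331·0.7/(4σ)]^(1/4) = 318.4 K.
With α = 0.17, T₂ = 332.3 K.
ΔT = T₂ − T₁ = 13.85 K.

14 kelvin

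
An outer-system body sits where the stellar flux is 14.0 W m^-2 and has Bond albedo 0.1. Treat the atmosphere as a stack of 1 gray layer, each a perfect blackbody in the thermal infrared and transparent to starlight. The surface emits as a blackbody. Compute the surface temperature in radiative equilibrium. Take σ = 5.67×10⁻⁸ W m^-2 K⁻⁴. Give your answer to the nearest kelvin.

103 K

OLR = S(1−α)/4 = 3.150 W m^-2; the top layer radiates at T_e = 86.33 K.
With N = 1 opaque layers, T_s = (N+1)^(1/4)·T_e = 2^(1/4)·86.33 = 102.7 K.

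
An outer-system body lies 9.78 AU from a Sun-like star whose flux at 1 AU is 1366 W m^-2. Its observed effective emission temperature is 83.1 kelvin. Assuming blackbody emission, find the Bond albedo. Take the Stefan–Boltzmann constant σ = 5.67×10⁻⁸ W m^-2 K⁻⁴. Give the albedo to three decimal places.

Flux at the orbit: S = 1366/(9.78)² = 14.28 W m^-2.
Energy balance: S(1−α)/4 = σT⁴, so 1−α = 4σT⁴/S.
σT⁴ = 2.704 W m^-2, so 4σT⁴ = 10.82 W m^-2.
1−α = 10.82/14.28 = 0.7573, so α = 0.2427.

0.243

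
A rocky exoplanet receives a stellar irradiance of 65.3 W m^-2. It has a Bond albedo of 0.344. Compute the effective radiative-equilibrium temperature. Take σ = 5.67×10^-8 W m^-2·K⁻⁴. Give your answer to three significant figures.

117 K

The planet absorbs (1−α)S over its disc πR² and re-emits over 4πR², so the mean absorbed flux is (1−0.344)·65.30/4 = 10.71 W m^-2.
Set σT⁴ = 10.71 → T = (10.71/σ)^(1/4) = 117.2 K.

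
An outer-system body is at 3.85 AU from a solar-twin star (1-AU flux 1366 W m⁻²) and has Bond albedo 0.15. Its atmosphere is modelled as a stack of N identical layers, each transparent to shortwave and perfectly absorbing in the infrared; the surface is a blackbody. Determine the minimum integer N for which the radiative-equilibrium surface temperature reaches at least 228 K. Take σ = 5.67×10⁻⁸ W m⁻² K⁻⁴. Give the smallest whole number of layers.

7

Irradiance scales as 1/d², so S = 1366 W m⁻² × (1/3.85)² = 92.16 W m⁻².
Top-of-atmosphere balance: σT_e⁴ = S(1−α)/4 = 19.58 W m⁻² → T_e = 136.3 K.
T_s = (N+1)^(1/4)·T_e ≥ 228 K requires N+1 ≥ (T_s/T_e)⁴ = (228/136.3)⁴ = 7.824.
So N ≥ 6.824; the smallest integer is N = 7.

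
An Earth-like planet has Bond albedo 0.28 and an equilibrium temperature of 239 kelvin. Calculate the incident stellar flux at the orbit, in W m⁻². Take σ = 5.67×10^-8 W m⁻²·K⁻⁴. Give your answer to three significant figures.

1030 W m⁻²

From S(1−α)/4 = σT⁴: S = 4σT⁴/(1−α).
The emitted flux is σT⁴ = 185.0 W m⁻².
S = 4·185.0/0.72 = 1028 W m⁻².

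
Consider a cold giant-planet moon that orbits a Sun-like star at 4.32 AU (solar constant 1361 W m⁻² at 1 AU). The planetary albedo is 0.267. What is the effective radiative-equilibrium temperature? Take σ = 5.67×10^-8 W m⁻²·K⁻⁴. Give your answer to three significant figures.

Irradiance scales as 1/d², so S = 1361 W m⁻² × (1/4.32)² = 72.93 W m⁻².
Averaging over the sphere, the absorbed flux is S(1−α)/4 = 13.36 W m⁻².
Set σT⁴ = 13.36 → T = (13.36/σ)^(1/4) = 123.9 K.

124 kelvin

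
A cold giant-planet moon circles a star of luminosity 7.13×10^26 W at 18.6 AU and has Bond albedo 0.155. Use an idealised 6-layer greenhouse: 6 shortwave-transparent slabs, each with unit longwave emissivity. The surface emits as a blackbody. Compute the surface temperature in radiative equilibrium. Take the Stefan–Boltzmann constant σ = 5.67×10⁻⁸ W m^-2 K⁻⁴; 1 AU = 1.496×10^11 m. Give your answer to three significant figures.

Orbital distance: d = 18.6 AU = 2.783×10^12 m.
S = L/(4πd²) = 7.328 W m^-2.
The effective emission temperature is T_e = [S(1−α)/(4σ)]^¼ = 72.29 K.
With N = 6 opaque layers, T_s = (N+1)^(1/4)·T_e = 7^(1/4)·72.29 = 117.6 K.

118 K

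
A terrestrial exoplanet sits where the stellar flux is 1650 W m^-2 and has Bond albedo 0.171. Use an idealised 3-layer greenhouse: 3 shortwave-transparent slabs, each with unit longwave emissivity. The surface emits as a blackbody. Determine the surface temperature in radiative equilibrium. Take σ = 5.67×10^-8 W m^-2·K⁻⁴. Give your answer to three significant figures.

The effective emission temperature is T_e = [S(1−α)/(4σ)]^¼ = 278.7 K.
With N = 3 opaque layers, T_s = (N+1)^(1/4)·T_e = 4^(1/4)·278.7 = 394.1 K.

394 K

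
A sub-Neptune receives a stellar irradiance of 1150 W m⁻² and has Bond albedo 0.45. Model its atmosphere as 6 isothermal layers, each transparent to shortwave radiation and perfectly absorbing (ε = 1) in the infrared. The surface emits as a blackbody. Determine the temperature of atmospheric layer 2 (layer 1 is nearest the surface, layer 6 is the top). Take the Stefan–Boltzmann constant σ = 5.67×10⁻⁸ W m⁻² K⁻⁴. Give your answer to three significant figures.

344 K

OLR = S(1−α)/4 = 158.1 W m⁻²; the top layer radiates at T_e = 229.8 K.
Each opaque layer satisfies 2T_j⁴ = T_{j−1}⁴ + T_{j+1}⁴, giving T_k⁴ = (N+1−k)T_e⁴.
With k = 2: T_2 = (6+1−2)^¼·229.8 K = 343.6 K.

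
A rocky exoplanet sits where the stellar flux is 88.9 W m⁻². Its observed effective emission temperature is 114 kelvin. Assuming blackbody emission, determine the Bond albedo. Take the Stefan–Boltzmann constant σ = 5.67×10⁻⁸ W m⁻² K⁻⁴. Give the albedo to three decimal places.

Rearranging the radiative balance, α = 1 − 4σT⁴/S.
4σT⁴ = 4·5.67×10⁻⁸·(114)⁴ = 38.31 W m⁻².
1−α = 38.31/88.90 = 0.4309, so α = 0.5691.

0.569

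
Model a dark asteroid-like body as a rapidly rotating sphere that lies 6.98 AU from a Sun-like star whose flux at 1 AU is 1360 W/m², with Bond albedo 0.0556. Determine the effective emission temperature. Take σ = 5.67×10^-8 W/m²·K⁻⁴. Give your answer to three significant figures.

Irradiance scales as 1/d², so S = 1360 W/m² × (1/6.98)² = 27.91 W/m².
The planet absorbs (1−α)S over its disc πR² and re-emits over 4πR², so the mean absorbed flux is (1−0.0556)·27.91/4 = 6.591 W/m².
In equilibrium σT⁴ equals this, so T = 103.8 K.

104 K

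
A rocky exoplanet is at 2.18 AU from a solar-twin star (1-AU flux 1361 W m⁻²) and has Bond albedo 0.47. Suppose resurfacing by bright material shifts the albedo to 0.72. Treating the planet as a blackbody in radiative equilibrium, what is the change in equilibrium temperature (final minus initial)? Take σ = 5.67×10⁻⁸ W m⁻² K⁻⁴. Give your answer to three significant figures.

-23.7 K

Flux at the orbit: S = 1361/(2.18)² = 286.4 W m⁻².
With α = 0.47, T₁ = 160.8 K.
Final:   T₂ = [S(1−0.72)/(4σ)]^(1/4) = 137.1 K.
ΔT = T₂ − T₁ = -23.72 K.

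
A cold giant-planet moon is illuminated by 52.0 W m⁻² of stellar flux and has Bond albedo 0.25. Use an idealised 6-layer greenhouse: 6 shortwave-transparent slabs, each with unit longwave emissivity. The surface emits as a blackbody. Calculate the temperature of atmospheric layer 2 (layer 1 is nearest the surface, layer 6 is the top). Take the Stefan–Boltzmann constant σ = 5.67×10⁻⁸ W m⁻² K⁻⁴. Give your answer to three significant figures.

Top-of-atmosphere balance: σT_e⁴ = S(1−α)/4 = 9.750 W m⁻² → T_e = 114.5 K.
Each opaque layer satisfies 2T_j⁴ = T_{j−1}⁴ + T_{j+1}⁴, giving T_k⁴ = (N+1−k)T_e⁴.
T_2 = (5)^(1/4)·114.5 = 171.2 K.

171 K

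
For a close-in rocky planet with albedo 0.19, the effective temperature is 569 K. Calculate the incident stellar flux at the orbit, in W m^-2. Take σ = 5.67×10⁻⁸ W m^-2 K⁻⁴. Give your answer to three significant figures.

From S(1−α)/4 = σT⁴: S = 4σT⁴/(1−α).
The emitted flux is σT⁴ = 5943 W m^-2.
So S = 4×5943/(1−0.19) = 29350 W m^-2.

29300 W m^-2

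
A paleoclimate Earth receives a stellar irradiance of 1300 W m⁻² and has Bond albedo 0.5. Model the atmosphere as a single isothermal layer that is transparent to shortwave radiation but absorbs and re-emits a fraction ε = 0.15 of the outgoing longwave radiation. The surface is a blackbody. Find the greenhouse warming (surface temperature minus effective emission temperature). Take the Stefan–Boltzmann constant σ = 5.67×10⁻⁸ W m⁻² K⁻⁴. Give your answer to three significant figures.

At the top of the atmosphere, σT_e⁴ = S(1−α)/4 = 162.5 W m⁻², giving T_e = 231.4 K.
The surface balance (absorbed SW + ε·downward IR = σT_s⁴) with T_a⁴ = T_s⁴/2 reduces to T_s = T_e·[2/(2−ε)]^¼ = 235.9 K.
The atmosphere warms the surface by 4.554 K.

4.55 K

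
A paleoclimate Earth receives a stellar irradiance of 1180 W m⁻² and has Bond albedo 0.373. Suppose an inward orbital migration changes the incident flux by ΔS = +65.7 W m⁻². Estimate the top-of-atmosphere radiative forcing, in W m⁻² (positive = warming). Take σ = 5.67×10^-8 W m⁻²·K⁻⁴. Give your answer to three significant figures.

10.3 W m⁻²

Only a fraction (1−α) is absorbed and it's spread over 4πR², so ΔF = (1−α)ΔS/4 = 10.30 W m⁻².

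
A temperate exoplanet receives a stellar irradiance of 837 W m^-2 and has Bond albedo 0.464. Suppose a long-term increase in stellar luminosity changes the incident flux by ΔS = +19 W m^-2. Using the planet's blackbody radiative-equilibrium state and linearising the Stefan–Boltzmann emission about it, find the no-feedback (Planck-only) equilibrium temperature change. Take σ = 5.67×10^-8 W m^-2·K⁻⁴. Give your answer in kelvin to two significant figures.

Unperturbed T_e = [837.0·(1−0.464)/(4σ)]^¼ = 210.9 K.
ΔF = Δ[S(1−α)]/4 = (1−0.464)·+19/4 = 2.546 W m^-2.
Linearising σT⁴ gives d(σT⁴)/dT = 4σT_e³ = 2.127 W m^-2 per K.
ΔT₀ = ΔF/λ_P = 2.546/2.127 = 1.20 K.

1.2 K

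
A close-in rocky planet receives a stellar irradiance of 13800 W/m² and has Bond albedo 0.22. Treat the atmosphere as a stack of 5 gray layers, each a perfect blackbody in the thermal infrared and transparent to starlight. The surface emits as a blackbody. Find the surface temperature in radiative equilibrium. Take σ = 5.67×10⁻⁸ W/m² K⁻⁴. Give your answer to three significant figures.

The effective emission temperature is T_e = [S(1−α)/(4σ)]^¼ = 466.7 K.
With N = 5 opaque layers, T_s = (N+1)^(1/4)·T_e = 6^(1/4)·466.7 = 730.5 K.

731 K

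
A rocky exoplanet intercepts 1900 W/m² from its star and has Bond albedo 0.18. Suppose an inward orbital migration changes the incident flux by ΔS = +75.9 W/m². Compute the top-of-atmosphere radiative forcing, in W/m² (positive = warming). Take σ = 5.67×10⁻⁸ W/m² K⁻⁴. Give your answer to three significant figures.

15.6 W/m²

TOA radiative forcing: ΔF = (1−α)ΔS/4 = 0.82·(+75.9)/4 = 15.56 W/m².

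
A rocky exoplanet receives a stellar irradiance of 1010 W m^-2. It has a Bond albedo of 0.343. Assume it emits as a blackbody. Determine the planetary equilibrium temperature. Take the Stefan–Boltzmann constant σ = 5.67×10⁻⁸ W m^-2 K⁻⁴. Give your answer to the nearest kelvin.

233 K

Averaging over the sphere, the absorbed flux is S(1−α)/4 = 165.9 W m^-2.
In equilibrium σT⁴ equals this, so T = 232.6 K.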